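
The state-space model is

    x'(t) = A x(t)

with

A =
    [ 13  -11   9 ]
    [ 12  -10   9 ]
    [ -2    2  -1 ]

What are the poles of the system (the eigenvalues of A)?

det(sI - A) = s^3 - (tr A)s^2 + (M11 + M22 + M33)s - det A, where Mii is the 2×2 principal minor of A obtained by deleting row i and column i.
tr A = 13 + (-10) + (-1) = 2; M11 = (-10)·(-1) - 9·2 = 10 - 18 = -8; M22 = 13·(-1) - 9·(-2) = -13 - (-18) = 5; M33 = 13·(-10) - (-11)·12 = -130 - (-132) = 2; sum of minors = -1.
det A = 13·((-10)·(-1) - 9·2) - (-11)·(12·(-1) - 9·(-2)) + 9·(12·2 - (-10)·(-2)) = 13·(-8) - (-11)·6 + 9·4 = -2.
So p(s) = det(sI - A) = s^3 - 2s^2 - s + 2.
Rational-root test: any integer root divides 2. Testing small divisors, s = -1 works: p(-1) = -1 + (-2) + 1 + 2 = 0, so (s + 1) is a factor.
Dividing, p(s) = (s + 1)(s^2 - 3s + 2).
Factor s^2 - 3s + 2: two numbers with sum 3 and product 2 are 2 and 1, so s^2 - 3s + 2 = (s - 2)(s - 1).
Hence p(s) = (s - 2) (s - 1) (s + 1), with roots -1, 1, 2.
At least one eigenvalue has non-negative real part, so the system is not asymptotically stable.

-1, 1, 2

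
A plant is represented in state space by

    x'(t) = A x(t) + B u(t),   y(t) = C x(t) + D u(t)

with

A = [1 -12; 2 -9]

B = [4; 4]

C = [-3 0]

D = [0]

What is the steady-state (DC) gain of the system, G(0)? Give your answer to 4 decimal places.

2.4000

G(0) = C(-A)^{-1}B + D = -C A^{-1} B + D.
det A = 15, so A^{-1} = (1/15)·adj(A) = [[-3/5, 4/5], [-2/15, 1/15]]
A^{-1} B = [4/5, -4/15]^T
C A^{-1} B = -12/5
G(0) = D - C A^{-1} B = 0 - (-12/5) = 12/5 ≈ 2.4000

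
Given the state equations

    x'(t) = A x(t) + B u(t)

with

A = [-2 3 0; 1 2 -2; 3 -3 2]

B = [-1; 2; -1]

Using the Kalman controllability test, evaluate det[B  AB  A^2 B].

-470

AB = [[8], [5], [-11]]
A^2B = [[-1], [40], [-13]]
Controllability matrix C = [B  AB  A^2B] = [[-1, 8, -1], [2, 5, 40], [-1, -11, -13]]
Expanding along the first row, det(C) = (-1)·(5·(-13) - 40·(-11)) - 8·(2·(-13) - 40·(-1)) + (-1)·(2·(-11) - 5·(-1)) = (-1)·375 - 8·14 + (-1)·(-17) = -470
Since det(C) ≠ 0, rank(C) = 3 and the system is completely controllable.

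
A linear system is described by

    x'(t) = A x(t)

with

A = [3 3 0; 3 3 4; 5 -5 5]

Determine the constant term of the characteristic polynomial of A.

Expand det(sI - A) for the 3×3 matrix.
p(s) = s^3 - 11s^2 + 50s - 120.
(Check: constant term = det(-A) = (-1)^3 det A = -120; coefficient of s^2 = -tr A = -11.)
The constant term is -120.

-120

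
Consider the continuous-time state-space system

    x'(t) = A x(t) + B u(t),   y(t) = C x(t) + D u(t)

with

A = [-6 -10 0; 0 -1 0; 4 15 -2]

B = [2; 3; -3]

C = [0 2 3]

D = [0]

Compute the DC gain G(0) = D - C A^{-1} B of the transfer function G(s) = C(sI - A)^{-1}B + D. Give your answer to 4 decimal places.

41.0000

G(0) = C(-A)^{-1}B + D = -C A^{-1} B + D.
det A = -12, so A^{-1} = (1/-12)·adj(A) = [[-1/6, 5/3, 0], [0, -1, 0], [-1/3, -25/6, -1/2]]
A^{-1} B = [14/3, -3, -35/3]^T
C A^{-1} B = -41
G(0) = D - C A^{-1} B = 0 - (-41) = 41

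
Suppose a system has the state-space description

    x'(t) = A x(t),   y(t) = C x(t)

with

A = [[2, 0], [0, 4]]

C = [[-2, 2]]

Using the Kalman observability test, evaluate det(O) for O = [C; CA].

-8

CA = [[-4, 8]]
Observability matrix O = [C; CA] = [[-2, 2], [-4, 8]]
det(O) = (-2)·8 - 2·(-4) = -16 - (-8) = -8
Since det(O) ≠ 0, rank(O) = 2 and the system is completely observable.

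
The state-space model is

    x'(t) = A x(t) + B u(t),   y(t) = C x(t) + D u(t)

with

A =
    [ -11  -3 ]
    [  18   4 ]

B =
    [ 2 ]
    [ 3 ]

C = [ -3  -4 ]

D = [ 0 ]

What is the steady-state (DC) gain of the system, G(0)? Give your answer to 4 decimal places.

-22.5000

G(0) = C(-A)^{-1}B + D = -C A^{-1} B + D.
det A = 10, so A^{-1} = (1/10)·adj(A) = [[2/5, 3/10], [-9/5, -11/10]]
A^{-1} B = [17/10, -69/10]^T
C A^{-1} B = 45/2
G(0) = D - C A^{-1} B = 0 - (45/2) = -45/2 ≈ -22.5000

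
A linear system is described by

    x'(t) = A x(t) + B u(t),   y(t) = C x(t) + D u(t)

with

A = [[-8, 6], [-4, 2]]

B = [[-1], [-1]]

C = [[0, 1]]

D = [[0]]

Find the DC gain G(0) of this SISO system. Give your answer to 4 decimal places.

-0.5000

G(0) = C(-A)^{-1}B + D = -C A^{-1} B + D.
det A = 8, so A^{-1} = (1/8)·adj(A) = [[1/4, -3/4], [1/2, -1]]
A^{-1} B = [1/2, 1/2]^T
C A^{-1} B = 1/2
G(0) = D - C A^{-1} B = 0 - (1/2) = -1/2 ≈ -0.5000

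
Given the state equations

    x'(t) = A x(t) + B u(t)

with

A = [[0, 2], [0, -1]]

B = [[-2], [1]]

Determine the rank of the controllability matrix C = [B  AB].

1

AB = [[2], [-1]]
Controllability matrix C = [B  AB] = [[-2, 2], [1, -1]]
Every column of C is a scalar multiple of column 1 = [-2, 1] (multipliers 1, -1), so the columns span a one-dimensional space.
C ≠ 0, hence rank(C) = 1.
rank(C) = 1 < n = 2, so the pair (A, B) is not completely controllable.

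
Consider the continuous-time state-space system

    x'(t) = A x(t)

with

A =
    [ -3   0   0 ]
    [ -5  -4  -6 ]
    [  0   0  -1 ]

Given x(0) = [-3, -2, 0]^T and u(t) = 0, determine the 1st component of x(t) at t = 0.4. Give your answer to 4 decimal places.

-0.9036

det(sI - A) = s^3 - (tr A)s^2 + (M11 + M22 + M33)s - det A, where Mii is the 2×2 principal minor of A obtained by deleting row i and column i.
tr A = (-3) + (-4) + (-1) = -8; M11 = (-4)·(-1) - (-6)·0 = 4 - 0 = 4; M22 = (-3)·(-1) - 0·0 = 3 - 0 = 3; M33 = (-3)·(-4) - 0·(-5) = 12 - 0 = 12; sum of minors = 19.
det A = (-3)·((-4)·(-1) - (-6)·0) - 0·((-5)·(-1) - (-6)·0) + 0·((-5)·0 - (-4)·0) = (-3)·4 - 0·5 + 0·0 = -12.
So p(s) = det(sI - A) = s^3 + 8s^2 + 19s + 12.
Rational-root test: any integer root divides 12. Testing small divisors, s = -1 works: p(-1) = -1 + 8 + (-19) + 12 = 0, so (s + 1) is a factor.
Dividing, p(s) = (s + 1)(s^2 + 7s + 12).
Factor s^2 + 7s + 12: two numbers with sum -7 and product 12 are -3 and -4, so s^2 + 7s + 12 = (s + 3)(s + 4).
Hence p(s) = (s + 1) (s + 3) (s + 4), with roots -4, -3, -1.
The eigenvalues -4, -3, -1 are distinct and real, so A is diagonalisable and x(t) = e^{At} x(0) = V diag(e^{λ_i t}) V^{-1} x(0), where the columns of V are the eigenvectors.
λ = -4: A - (-4)I = [[1, 0, 0], [-5, 0, -6], [0, 0, 3]]. v must be orthogonal to every row; (row 1) × (row 2) = [0, 6, 0], so take v_1 = [0, 1, 0]^T.
λ = -3: A - (-3)I = [[0, 0, 0], [-5, -1, -6], [0, 0, 2]]. v must be orthogonal to every row; (row 2) × (row 3) = [-2, 10, 0], so take v_2 = [1, -5, 0]^T.
λ = -1: A - (-1)I = [[-2, 0, 0], [-5, -3, -6], [0, 0, 0]]. v must be orthogonal to every row; (row 1) × (row 2) = [0, -12, 6], so take v_3 = [0, -2, 1]^T.
V = [v_1 v_2 v_3] = [[0, 1, 0], [1, -5, -2], [0, 0, 1]] has det V = -1, so V^{-1} = adj(V)/det V = [[5, 1, 2], [1, 0, 0], [0, 0, 1]].
Modal coordinates z(0) = V^{-1} x(0): 5·(-3) + 1·(-2) + 2·0 = -17; 1·(-3) + 0·(-2) + 0·0 = -3; 0·(-3) + 0·(-2) + 1·0 = 0; so z(0) = [-17, -3, 0]^T.
x_1(t) = Σ_i (v_i)_1 · z_i(0) · e^{λ_i t} (row 1 of V times the modal terms).
x_1(0.4) = 0·(-17)·e^{-4·0.4} + 1·(-3)·e^{-3·0.4} + 0·0·e^{-1·0.4} = 0·0.201897 + (-3)·0.301194 + 0·0.670320 = -0.9036.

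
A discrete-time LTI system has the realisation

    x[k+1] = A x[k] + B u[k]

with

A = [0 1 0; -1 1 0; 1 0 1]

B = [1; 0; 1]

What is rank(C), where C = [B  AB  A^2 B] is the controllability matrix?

AB = [[0], [-1], [2]]
A^2B = [[-1], [-1], [2]]
Controllability matrix C = [B  AB  A^2B] = [[1, 0, -1], [0, -1, -1], [1, 2, 2]]
det(C) = 1·((-1)·2 - (-1)·2) - 0·(0·2 - (-1)·1) + (-1)·(0·2 - (-1)·1) = 1·0 - 0·1 + (-1)·1 = -1 ≠ 0, so rank(C) = 3.
rank(C) = 3 = n, so the pair (A, B) is completely controllable.

3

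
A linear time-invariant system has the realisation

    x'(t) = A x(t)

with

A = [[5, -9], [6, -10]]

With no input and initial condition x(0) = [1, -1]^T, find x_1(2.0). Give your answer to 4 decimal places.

0.8103

det(sI - A) = s^2 - (tr A)s + det A, with tr A = 5 + (-10) = -5 and det A = 5·(-10) - (-9)·6 = -50 - (-54) = 4.
So p(s) = det(sI - A) = s^2 + 5s + 4.
Factor s^2 + 5s + 4: two numbers with sum -5 and product 4 are -1 and -4, so s^2 + 5s + 4 = (s + 1)(s + 4).
Hence p(s) = (s + 1) (s + 4), with roots -4, -1.
The eigenvalues -4, -1 are distinct and real, so A is diagonalisable and x(t) = e^{At} x(0) = V diag(e^{λ_i t}) V^{-1} x(0), where the columns of V are the eigenvectors.
λ = -4: A - (-4)I = [[9, -9], [6, -6]]. Row 1 gives 9·v1 + (-9)·v2 = 0, so take v_1 = [1, 1]^T.
λ = -1: A - (-1)I = [[6, -9], [6, -9]]. Row 1 gives 6·v1 + (-9)·v2 = 0, so take v_2 = [3, 2]^T.
V = [v_1 v_2] = [[1, 3], [1, 2]] has det V = -1, so V^{-1} = adj(V)/det V = [[-2, 3], [1, -1]].
Modal coordinates z(0) = V^{-1} x(0): (-2)·1 + 3·(-1) = -5; 1·1 + (-1)·(-1) = 2; so z(0) = [-5, 2]^T.
x_1(t) = Σ_i (v_i)_1 · z_i(0) · e^{λ_i t} (row 1 of V times the modal terms).
x_1(2.0) = 1·(-5)·e^{-4·2.0} + 3·2·e^{-1·2.0} = (-5)·0.000335 + 6·0.135335 = 0.8103.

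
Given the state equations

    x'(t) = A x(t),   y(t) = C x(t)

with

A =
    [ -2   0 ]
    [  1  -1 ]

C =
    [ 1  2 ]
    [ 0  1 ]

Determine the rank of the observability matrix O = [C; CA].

CA = [[0, -2], [1, -1]]
Observability matrix O = [C; CA] = [[1, 2], [0, 1], [0, -2], [1, -1]]
Take the 2×2 submatrix of O formed by rows 1, 2: [[1, 2], [0, 1]]. Its determinant is 1·1 - 2·0 = 1 - 0 = 1 ≠ 0.
So rank(O) ≥ 2; since O has 2 columns, rank(O) = 2.
rank(O) = 2 = n, so the pair (A, C) is completely observable.

2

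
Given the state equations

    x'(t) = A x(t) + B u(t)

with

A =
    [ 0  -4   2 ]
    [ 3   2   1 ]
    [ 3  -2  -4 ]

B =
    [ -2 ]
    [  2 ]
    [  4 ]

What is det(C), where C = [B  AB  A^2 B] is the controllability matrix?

4344

AB = [[0], [2], [-26]]
A^2B = [[-60], [-22], [100]]
Controllability matrix C = [B  AB  A^2B] = [[-2, 0, -60], [2, 2, -22], [4, -26, 100]]
Expanding along the first row, det(C) = (-2)·(2·100 - (-22)·(-26)) - 0·(2·100 - (-22)·4) + (-60)·(2·(-26) - 2·4) = (-2)·(-372) - 0·288 + (-60)·(-60) = 4344
Since det(C) ≠ 0, rank(C) = 3 and the system is completely controllable.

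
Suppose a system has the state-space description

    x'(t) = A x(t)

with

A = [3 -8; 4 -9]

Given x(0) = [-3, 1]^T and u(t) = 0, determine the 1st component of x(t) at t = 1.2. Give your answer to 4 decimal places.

-2.3972

det(sI - A) = s^2 - (tr A)s + det A, with tr A = 3 + (-9) = -6 and det A = 3·(-9) - (-8)·4 = -27 - (-32) = 5.
So p(s) = det(sI - A) = s^2 + 6s + 5.
Factor s^2 + 6s + 5: two numbers with sum -6 and product 5 are -1 and -5, so s^2 + 6s + 5 = (s + 1)(s + 5).
Hence p(s) = (s + 1) (s + 5), with roots -5, -1.
The eigenvalues -5, -1 are distinct and real, so A is diagonalisable and x(t) = e^{At} x(0) = V diag(e^{λ_i t}) V^{-1} x(0), where the columns of V are the eigenvectors.
λ = -5: A - (-5)I = [[8, -8], [4, -4]]. Row 1 gives 8·v1 + (-8)·v2 = 0, so take v_1 = [1, 1]^T.
λ = -1: A - (-1)I = [[4, -8], [4, -8]]. Row 1 gives 4·v1 + (-8)·v2 = 0, so take v_2 = [-2, -1]^T.
V = [v_1 v_2] = [[1, -2], [1, -1]] has det V = 1, so V^{-1} = adj(V)/det V = [[-1, 2], [-1, 1]].
Modal coordinates z(0) = V^{-1} x(0): (-1)·(-3) + 2·1 = 5; (-1)·(-3) + 1·1 = 4; so z(0) = [5, 4]^T.
x_1(t) = Σ_i (v_i)_1 · z_i(0) · e^{λ_i t} (row 1 of V times the modal terms).
x_1(1.2) = 1·5·e^{-5·1.2} + (-2)·4·e^{-1·1.2} = 5·0.002479 + (-8)·0.301194 = -2.3972.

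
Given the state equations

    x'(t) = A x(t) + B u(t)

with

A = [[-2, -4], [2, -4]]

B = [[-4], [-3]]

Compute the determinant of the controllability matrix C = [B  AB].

AB = [[20], [4]]
Controllability matrix C = [B  AB] = [[-4, 20], [-3, 4]]
det(C) = (-4)·4 - 20·(-3) = -16 - (-60) = 44
Since det(C) ≠ 0, rank(C) = 2 and the system is completely controllable.

44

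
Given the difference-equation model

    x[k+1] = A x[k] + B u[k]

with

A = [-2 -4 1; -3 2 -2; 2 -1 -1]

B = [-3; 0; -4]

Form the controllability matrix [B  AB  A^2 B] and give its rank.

3

AB = [[2], [17], [-2]]
A^2B = [[-74], [32], [-11]]
Controllability matrix C = [B  AB  A^2B] = [[-3, 2, -74], [0, 17, 32], [-4, -2, -11]]
det(C) = (-3)·(17·(-11) - 32·(-2)) - 2·(0·(-11) - 32·(-4)) + (-74)·(0·(-2) - 17·(-4)) = (-3)·(-123) - 2·128 + (-74)·68 = -4919 ≠ 0, so rank(C) = 3.
rank(C) = 3 = n, so the pair (A, B) is completely controllable.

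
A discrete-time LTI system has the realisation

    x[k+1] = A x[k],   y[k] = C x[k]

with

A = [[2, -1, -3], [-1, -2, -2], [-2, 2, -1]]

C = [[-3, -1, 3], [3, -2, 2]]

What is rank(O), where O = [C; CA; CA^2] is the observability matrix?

CA = [[-11, 11, 8], [4, 5, -7]]
CA^2 = [[-49, 5, 3], [17, -28, -15]]
Observability matrix O = [C; CA; CA^2] = [[-3, -1, 3], [3, -2, 2], [-11, 11, 8], [4, 5, -7], [-49, 5, 3], [17, -28, -15]]
Take the 3×3 submatrix of O formed by rows 1, 2, 3: [[-3, -1, 3], [3, -2, 2], [-11, 11, 8]]. Its determinant is (-3)·((-2)·8 - 2·11) - (-1)·(3·8 - 2·(-11)) + 3·(3·11 - (-2)·(-11)) = (-3)·(-38) - (-1)·46 + 3·11 = 193 ≠ 0.
So rank(O) ≥ 3; since O has 3 columns, rank(O) = 3.
rank(O) = 3 = n, so the pair (A, C) is completely observable.

3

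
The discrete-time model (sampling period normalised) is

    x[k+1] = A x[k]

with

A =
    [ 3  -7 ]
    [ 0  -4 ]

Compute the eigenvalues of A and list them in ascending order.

det(zI - A) = z^2 - (tr A)z + det A, with tr A = 3 + (-4) = -1 and det A = 3·(-4) - (-7)·0 = -12 - 0 = -12.
So p(z) = det(zI - A) = z^2 + z - 12.
Factor z^2 + z - 12: two numbers with sum -1 and product -12 are 3 and -4, so z^2 + z - 12 = (z - 3)(z + 4).
Hence p(z) = (z - 3) (z + 4), with roots -4, 3.

-4, 3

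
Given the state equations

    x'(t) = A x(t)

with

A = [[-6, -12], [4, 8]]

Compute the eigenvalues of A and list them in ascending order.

0, 2

det(sI - A) = s^2 - (tr A)s + det A, with tr A = (-6) + 8 = 2 and det A = (-6)·8 - (-12)·4 = -48 - (-48) = 0.
So p(s) = det(sI - A) = s^2 - 2s.
Factor s^2 - 2s: two numbers with sum 2 and product 0 are 2 and 0, so s^2 - 2s = s(s - 2).
Hence p(s) = s (s - 2), with roots 0, 2.
At least one eigenvalue has non-negative real part, so the system is not asymptotically stable.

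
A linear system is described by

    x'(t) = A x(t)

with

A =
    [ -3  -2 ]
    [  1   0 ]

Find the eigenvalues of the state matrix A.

-2, -1

det(sI - A) = s^2 - (tr A)s + det A, with tr A = (-3) + 0 = -3 and det A = (-3)·0 - (-2)·1 = 0 - (-2) = 2.
So p(s) = det(sI - A) = s^2 + 3s + 2.
Factor s^2 + 3s + 2: two numbers with sum -3 and product 2 are -1 and -2, so s^2 + 3s + 2 = (s + 1)(s + 2).
Hence p(s) = (s + 1) (s + 2), with roots -2, -1.
All eigenvalues have negative real part, so the system is asymptotically stable.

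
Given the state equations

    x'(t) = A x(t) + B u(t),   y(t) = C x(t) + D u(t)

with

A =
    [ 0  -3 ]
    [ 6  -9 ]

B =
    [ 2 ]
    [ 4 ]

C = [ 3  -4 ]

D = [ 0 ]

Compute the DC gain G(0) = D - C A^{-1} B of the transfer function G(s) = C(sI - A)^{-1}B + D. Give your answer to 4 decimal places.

-1.6667

G(0) = C(-A)^{-1}B + D = -C A^{-1} B + D.
det A = 18, so A^{-1} = (1/18)·adj(A) = [[-1/2, 1/6], [-1/3, 0]]
A^{-1} B = [-1/3, -2/3]^T
C A^{-1} B = 5/3
G(0) = D - C A^{-1} B = 0 - (5/3) = -5/3 ≈ -1.6667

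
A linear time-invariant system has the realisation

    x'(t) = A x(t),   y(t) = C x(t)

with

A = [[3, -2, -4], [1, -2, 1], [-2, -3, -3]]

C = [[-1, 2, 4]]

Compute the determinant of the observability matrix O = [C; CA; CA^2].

CA = [[-9, -14, -6]]
CA^2 = [[-29, 64, 40]]
Observability matrix O = [C; CA; CA^2] = [[-1, 2, 4], [-9, -14, -6], [-29, 64, 40]]
Expanding along the first row, det(O) = (-1)·((-14)·40 - (-6)·64) - 2·((-9)·40 - (-6)·(-29)) + 4·((-9)·64 - (-14)·(-29)) = (-1)·(-176) - 2·(-534) + 4·(-982) = -2684
Since det(O) ≠ 0, rank(O) = 3 and the system is completely observable.

-2684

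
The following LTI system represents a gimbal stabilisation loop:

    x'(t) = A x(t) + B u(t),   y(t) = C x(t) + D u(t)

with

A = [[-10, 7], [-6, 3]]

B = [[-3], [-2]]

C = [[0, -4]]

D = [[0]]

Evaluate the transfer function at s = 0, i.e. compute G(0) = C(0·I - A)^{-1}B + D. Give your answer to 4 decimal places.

G(0) = C(-A)^{-1}B + D = -C A^{-1} B + D.
det A = 12, so A^{-1} = (1/12)·adj(A) = [[1/4, -7/12], [1/2, -5/6]]
A^{-1} B = [5/12, 1/6]^T
C A^{-1} B = -2/3
G(0) = D - C A^{-1} B = 0 - (-2/3) = 2/3 ≈ 0.6667

0.6667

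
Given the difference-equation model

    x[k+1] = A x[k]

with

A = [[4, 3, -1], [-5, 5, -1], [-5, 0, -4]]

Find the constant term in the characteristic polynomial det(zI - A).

150

Expand det(zI - A) for the 3×3 matrix.
p(z) = z^3 - 5z^2 - 6z + 150.
(Check: constant term = det(-A) = (-1)^3 det A = 150; coefficient of z^2 = -tr A = -5.)
The constant term is 150.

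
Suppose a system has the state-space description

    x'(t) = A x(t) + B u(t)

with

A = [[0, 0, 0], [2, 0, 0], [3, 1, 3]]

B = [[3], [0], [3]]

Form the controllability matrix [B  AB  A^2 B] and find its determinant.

1080

AB = [[0], [6], [18]]
A^2B = [[0], [0], [60]]
Controllability matrix C = [B  AB  A^2B] = [[3, 0, 0], [0, 6, 0], [3, 18, 60]]
Expanding along the first row, det(C) = 3·(6·60 - 0·18) - 0·(0·60 - 0·3) + 0·(0·18 - 6·3) = 3·360 - 0·0 + 0·(-18) = 1080
Since det(C) ≠ 0, rank(C) = 3 and the system is completely controllable.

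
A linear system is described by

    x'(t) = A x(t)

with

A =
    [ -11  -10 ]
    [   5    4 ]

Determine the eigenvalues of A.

det(sI - A) = s^2 - (tr A)s + det A, with tr A = (-11) + 4 = -7 and det A = (-11)·4 - (-10)·5 = -44 - (-50) = 6.
So p(s) = det(sI - A) = s^2 + 7s + 6.
Factor s^2 + 7s + 6: two numbers with sum -7 and product 6 are -1 and -6, so s^2 + 7s + 6 = (s + 1)(s + 6).
Hence p(s) = (s + 1) (s + 6), with roots -6, -1.
All eigenvalues have negative real part, so the system is asymptotically stable.

-6, -1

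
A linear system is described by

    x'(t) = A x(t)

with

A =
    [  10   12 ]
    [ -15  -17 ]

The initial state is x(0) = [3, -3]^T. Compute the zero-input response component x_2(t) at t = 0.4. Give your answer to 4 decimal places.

det(sI - A) = s^2 - (tr A)s + det A, with tr A = 10 + (-17) = -7 and det A = 10·(-17) - 12·(-15) = -170 - (-180) = 10.
So p(s) = det(sI - A) = s^2 + 7s + 10.
Factor s^2 + 7s + 10: two numbers with sum -7 and product 10 are -2 and -5, so s^2 + 7s + 10 = (s + 2)(s + 5).
Hence p(s) = (s + 2) (s + 5), with roots -5, -2.
The eigenvalues -5, -2 are distinct and real, so A is diagonalisable and x(t) = e^{At} x(0) = V diag(e^{λ_i t}) V^{-1} x(0), where the columns of V are the eigenvectors.
λ = -5: A - (-5)I = [[15, 12], [-15, -12]]. Row 1 gives 15·v1 + 12·v2 = 0, so take v_1 = [-4, 5]^T.
λ = -2: A - (-2)I = [[12, 12], [-15, -15]]. Row 1 gives 12·v1 + 12·v2 = 0, so take v_2 = [1, -1]^T.
V = [v_1 v_2] = [[-4, 1], [5, -1]] has det V = -1, so V^{-1} = adj(V)/det V = [[1, 1], [5, 4]].
Modal coordinates z(0) = V^{-1} x(0): 1·3 + 1·(-3) = 0; 5·3 + 4·(-3) = 3; so z(0) = [0, 3]^T.
x_2(t) = Σ_i (v_i)_2 · z_i(0) · e^{λ_i t} (row 2 of V times the modal terms).
x_2(0.4) = 5·0·e^{-5·0.4} + (-1)·3·e^{-2·0.4} = 0·0.135335 + (-3)·0.449329 = -1.3480.

-1.3480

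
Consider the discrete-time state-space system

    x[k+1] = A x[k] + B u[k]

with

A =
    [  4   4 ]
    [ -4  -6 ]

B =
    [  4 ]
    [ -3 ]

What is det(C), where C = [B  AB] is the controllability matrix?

20

AB = [[4], [2]]
Controllability matrix C = [B  AB] = [[4, 4], [-3, 2]]
det(C) = 4·2 - 4·(-3) = 8 - (-12) = 20
Since det(C) ≠ 0, rank(C) = 2 and the system is completely controllable.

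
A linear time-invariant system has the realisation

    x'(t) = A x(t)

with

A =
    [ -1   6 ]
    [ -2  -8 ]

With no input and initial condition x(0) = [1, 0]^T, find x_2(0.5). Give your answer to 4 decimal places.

-0.1065

det(sI - A) = s^2 - (tr A)s + det A, with tr A = (-1) + (-8) = -9 and det A = (-1)·(-8) - 6·(-2) = 8 - (-12) = 20.
So p(s) = det(sI - A) = s^2 + 9s + 20.
Factor s^2 + 9s + 20: two numbers with sum -9 and product 20 are -4 and -5, so s^2 + 9s + 20 = (s + 4)(s + 5).
Hence p(s) = (s + 4) (s + 5), with roots -5, -4.
The eigenvalues -5, -4 are distinct and real, so A is diagonalisable and x(t) = e^{At} x(0) = V diag(e^{λ_i t}) V^{-1} x(0), where the columns of V are the eigenvectors.
λ = -5: A - (-5)I = [[4, 6], [-2, -3]]. Row 1 gives 4·v1 + 6·v2 = 0, so take v_1 = [-3, 2]^T.
λ = -4: A - (-4)I = [[3, 6], [-2, -4]]. Row 1 gives 3·v1 + 6·v2 = 0, so take v_2 = [-2, 1]^T.
V = [v_1 v_2] = [[-3, -2], [2, 1]] has det V = 1, so V^{-1} = adj(V)/det V = [[1, 2], [-2, -3]].
Modal coordinates z(0) = V^{-1} x(0): 1·1 + 2·0 = 1; (-2)·1 + (-3)·0 = -2; so z(0) = [1, -2]^T.
x_2(t) = Σ_i (v_i)_2 · z_i(0) · e^{λ_i t} (row 2 of V times the modal terms).
x_2(0.5) = 2·1·e^{-5·0.5} + 1·(-2)·e^{-4·0.5} = 2·0.082085 + (-2)·0.135335 = -0.1065.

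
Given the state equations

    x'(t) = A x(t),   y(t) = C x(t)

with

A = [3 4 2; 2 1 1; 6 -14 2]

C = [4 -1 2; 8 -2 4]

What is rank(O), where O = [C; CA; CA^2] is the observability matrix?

2

CA = [[22, -13, 11], [44, -26, 22]]
CA^2 = [[106, -79, 53], [212, -158, 106]]
Observability matrix O = [C; CA; CA^2] = [[4, -1, 2], [8, -2, 4], [22, -13, 11], [44, -26, 22], [106, -79, 53], [212, -158, 106]]
The columns c1, c2, c3 of O are linearly dependent: -c1 + 2·c3 = 0 (check each entry), so rank(O) ≤ 2.
The 2×2 minor from rows 1, 3, columns 1, 2 is 4·(-13) - (-1)·22 = -52 - (-22) = -30 ≠ 0, so rank(O) = 2.
rank(O) = 2 < n = 3, so the pair (A, C) is not completely observable.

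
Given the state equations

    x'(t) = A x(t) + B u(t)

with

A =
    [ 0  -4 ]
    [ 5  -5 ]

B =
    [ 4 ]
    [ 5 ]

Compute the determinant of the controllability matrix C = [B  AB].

80

AB = [[-20], [-5]]
Controllability matrix C = [B  AB] = [[4, -20], [5, -5]]
det(C) = 4·(-5) - (-20)·5 = -20 - (-100) = 80
Since det(C) ≠ 0, rank(C) = 2 and the system is completely controllable.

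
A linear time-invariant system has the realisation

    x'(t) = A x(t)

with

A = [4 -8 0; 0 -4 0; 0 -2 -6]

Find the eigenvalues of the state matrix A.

-6, -4, 4

det(sI - A) = s^3 - (tr A)s^2 + (M11 + M22 + M33)s - det A, where Mii is the 2×2 principal minor of A obtained by deleting row i and column i.
tr A = 4 + (-4) + (-6) = -6; M11 = (-4)·(-6) - 0·(-2) = 24 - 0 = 24; M22 = 4·(-6) - 0·0 = -24 - 0 = -24; M33 = 4·(-4) - (-8)·0 = -16 - 0 = -16; sum of minors = -16.
det A = 4·((-4)·(-6) - 0·(-2)) - (-8)·(0·(-6) - 0·0) + 0·(0·(-2) - (-4)·0) = 4·24 - (-8)·0 + 0·0 = 96.
So p(s) = det(sI - A) = s^3 + 6s^2 - 16s - 96.
Rational-root test: any integer root divides -96. Testing small divisors, s = -4 works: p(-4) = -64 + 96 + 64 + (-96) = 0, so (s + 4) is a factor.
Dividing, p(s) = (s + 4)(s^2 + 2s - 24).
Factor s^2 + 2s - 24: two numbers with sum -2 and product -24 are 4 and -6, so s^2 + 2s - 24 = (s - 4)(s + 6).
Hence p(s) = (s - 4) (s + 4) (s + 6), with roots -6, -4, 4.
At least one eigenvalue has non-negative real part, so the system is not asymptotically stable.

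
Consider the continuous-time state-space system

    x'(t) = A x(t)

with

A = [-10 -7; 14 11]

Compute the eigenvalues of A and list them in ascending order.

det(sI - A) = s^2 - (tr A)s + det A, with tr A = (-10) + 11 = 1 and det A = (-10)·11 - (-7)·14 = -110 - (-98) = -12.
So p(s) = det(sI - A) = s^2 - s - 12.
Factor s^2 - s - 12: two numbers with sum 1 and product -12 are 4 and -3, so s^2 - s - 12 = (s - 4)(s + 3).
Hence p(s) = (s - 4) (s + 3), with roots -3, 4.
At least one eigenvalue has non-negative real part, so the system is not asymptotically stable.

-3, 4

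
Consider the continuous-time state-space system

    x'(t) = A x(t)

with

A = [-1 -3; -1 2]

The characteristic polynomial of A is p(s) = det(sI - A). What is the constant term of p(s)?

-5

For a 2×2 matrix, det(sI - A) = s^2 - (tr A)s + det A.
tr A = 1, det A = -5.
So p(s) = s^2 - s - 5.
The constant term is -5.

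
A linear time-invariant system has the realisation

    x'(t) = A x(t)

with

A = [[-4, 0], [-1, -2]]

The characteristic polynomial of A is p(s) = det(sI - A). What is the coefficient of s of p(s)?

6

For a 2×2 matrix, det(sI - A) = s^2 - (tr A)s + det A.
tr A = -6, det A = 8.
So p(s) = s^2 + 6s + 8.
The coefficient of s is 6.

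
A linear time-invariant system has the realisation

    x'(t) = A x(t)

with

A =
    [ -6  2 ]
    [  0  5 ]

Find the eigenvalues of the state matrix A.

det(sI - A) = s^2 - (tr A)s + det A, with tr A = (-6) + 5 = -1 and det A = (-6)·5 - 2·0 = -30 - 0 = -30.
So p(s) = det(sI - A) = s^2 + s - 30.
Factor s^2 + s - 30: two numbers with sum -1 and product -30 are 5 and -6, so s^2 + s - 30 = (s - 5)(s + 6).
Hence p(s) = (s - 5) (s + 6), with roots -6, 5.
At least one eigenvalue has non-negative real part, so the system is not asymptotically stable.

-6, 5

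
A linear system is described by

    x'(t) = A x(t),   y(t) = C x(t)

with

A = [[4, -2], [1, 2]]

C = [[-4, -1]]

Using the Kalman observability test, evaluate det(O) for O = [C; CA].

-41

CA = [[-17, 6]]
Observability matrix O = [C; CA] = [[-4, -1], [-17, 6]]
det(O) = (-4)·6 - (-1)·(-17) = -24 - 17 = -41
Since det(O) ≠ 0, rank(O) = 2 and the system is completely observable.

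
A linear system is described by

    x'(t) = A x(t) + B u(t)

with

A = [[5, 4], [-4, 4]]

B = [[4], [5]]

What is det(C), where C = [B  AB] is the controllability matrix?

-184

AB = [[40], [4]]
Controllability matrix C = [B  AB] = [[4, 40], [5, 4]]
det(C) = 4·4 - 40·5 = 16 - 200 = -184
Since det(C) ≠ 0, rank(C) = 2 and the system is completely controllable.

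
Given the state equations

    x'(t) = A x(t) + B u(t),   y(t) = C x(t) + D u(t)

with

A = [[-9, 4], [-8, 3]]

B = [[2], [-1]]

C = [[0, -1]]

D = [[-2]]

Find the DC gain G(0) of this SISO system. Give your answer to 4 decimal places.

3.0000

G(0) = C(-A)^{-1}B + D = -C A^{-1} B + D.
det A = 5, so A^{-1} = (1/5)·adj(A) = [[3/5, -4/5], [8/5, -9/5]]
A^{-1} B = [2, 5]^T
C A^{-1} B = -5
G(0) = D - C A^{-1} B = -2 - (-5) = 3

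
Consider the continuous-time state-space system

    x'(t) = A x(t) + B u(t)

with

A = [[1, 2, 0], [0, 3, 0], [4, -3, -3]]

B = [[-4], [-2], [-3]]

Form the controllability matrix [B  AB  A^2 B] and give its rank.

3

AB = [[-8], [-6], [-1]]
A^2B = [[-20], [-18], [-11]]
Controllability matrix C = [B  AB  A^2B] = [[-4, -8, -20], [-2, -6, -18], [-3, -1, -11]]
det(C) = (-4)·((-6)·(-11) - (-18)·(-1)) - (-8)·((-2)·(-11) - (-18)·(-3)) + (-20)·((-2)·(-1) - (-6)·(-3)) = (-4)·48 - (-8)·(-32) + (-20)·(-16) = -128 ≠ 0, so rank(C) = 3.
rank(C) = 3 = n, so the pair (A, B) is completely controllable.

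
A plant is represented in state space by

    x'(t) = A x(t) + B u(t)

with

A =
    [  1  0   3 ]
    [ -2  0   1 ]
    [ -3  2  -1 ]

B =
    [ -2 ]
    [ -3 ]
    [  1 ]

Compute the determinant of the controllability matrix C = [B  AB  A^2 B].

AB = [[1], [5], [-1]]
A^2B = [[-2], [-3], [8]]
Controllability matrix C = [B  AB  A^2B] = [[-2, 1, -2], [-3, 5, -3], [1, -1, 8]]
Expanding along the first row, det(C) = (-2)·(5·8 - (-3)·(-1)) - 1·((-3)·8 - (-3)·1) + (-2)·((-3)·(-1) - 5·1) = (-2)·37 - 1·(-21) + (-2)·(-2) = -49
Since det(C) ≠ 0, rank(C) = 3 and the system is completely controllable.

-49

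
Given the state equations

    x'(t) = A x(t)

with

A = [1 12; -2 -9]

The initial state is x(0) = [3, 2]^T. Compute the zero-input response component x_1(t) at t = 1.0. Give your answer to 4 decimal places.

0.9242

det(sI - A) = s^2 - (tr A)s + det A, with tr A = 1 + (-9) = -8 and det A = 1·(-9) - 12·(-2) = -9 - (-24) = 15.
So p(s) = det(sI - A) = s^2 + 8s + 15.
Factor s^2 + 8s + 15: two numbers with sum -8 and product 15 are -3 and -5, so s^2 + 8s + 15 = (s + 3)(s + 5).
Hence p(s) = (s + 3) (s + 5), with roots -5, -3.
The eigenvalues -5, -3 are distinct and real, so A is diagonalisable and x(t) = e^{At} x(0) = V diag(e^{λ_i t}) V^{-1} x(0), where the columns of V are the eigenvectors.
λ = -5: A - (-5)I = [[6, 12], [-2, -4]]. Row 1 gives 6·v1 + 12·v2 = 0, so take v_1 = [-2, 1]^T.
λ = -3: A - (-3)I = [[4, 12], [-2, -6]]. Row 1 gives 4·v1 + 12·v2 = 0, so take v_2 = [3, -1]^T.
V = [v_1 v_2] = [[-2, 3], [1, -1]] has det V = -1, so V^{-1} = adj(V)/det V = [[1, 3], [1, 2]].
Modal coordinates z(0) = V^{-1} x(0): 1·3 + 3·2 = 9; 1·3 + 2·2 = 7; so z(0) = [9, 7]^T.
x_1(t) = Σ_i (v_i)_1 · z_i(0) · e^{λ_i t} (row 1 of V times the modal terms).
x_1(1.0) = (-2)·9·e^{-5·1.0} + 3·7·e^{-3·1.0} = (-18)·0.006738 + 21·0.049787 = 0.9242.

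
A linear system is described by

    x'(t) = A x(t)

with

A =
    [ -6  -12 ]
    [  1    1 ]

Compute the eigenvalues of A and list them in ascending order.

-3, -2

det(sI - A) = s^2 - (tr A)s + det A, with tr A = (-6) + 1 = -5 and det A = (-6)·1 - (-12)·1 = -6 - (-12) = 6.
So p(s) = det(sI - A) = s^2 + 5s + 6.
Factor s^2 + 5s + 6: two numbers with sum -5 and product 6 are -2 and -3, so s^2 + 5s + 6 = (s + 2)(s + 3).
Hence p(s) = (s + 2) (s + 3), with roots -3, -2.
All eigenvalues have negative real part, so the system is asymptotically stable.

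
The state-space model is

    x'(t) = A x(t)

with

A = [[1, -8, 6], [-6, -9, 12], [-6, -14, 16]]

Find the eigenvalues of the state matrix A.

det(sI - A) = s^3 - (tr A)s^2 + (M11 + M22 + M33)s - det A, where Mii is the 2×2 principal minor of A obtained by deleting row i and column i.
tr A = 1 + (-9) + 16 = 8; M11 = (-9)·16 - 12·(-14) = -144 - (-168) = 24; M22 = 1·16 - 6·(-6) = 16 - (-36) = 52; M33 = 1·(-9) - (-8)·(-6) = -9 - 48 = -57; sum of minors = 19.
det A = 1·((-9)·16 - 12·(-14)) - (-8)·((-6)·16 - 12·(-6)) + 6·((-6)·(-14) - (-9)·(-6)) = 1·24 - (-8)·(-24) + 6·30 = 12.
So p(s) = det(sI - A) = s^3 - 8s^2 + 19s - 12.
Rational-root test: any integer root divides -12. Testing small divisors, s = 1 works: p(1) = 1 + (-8) + 19 + (-12) = 0, so (s - 1) is a factor.
Dividing, p(s) = (s - 1)(s^2 - 7s + 12).
Factor s^2 - 7s + 12: two numbers with sum 7 and product 12 are 4 and 3, so s^2 - 7s + 12 = (s - 4)(s - 3).
Hence p(s) = (s - 4) (s - 3) (s - 1), with roots 1, 3, 4.
At least one eigenvalue has non-negative real part, so the system is not asymptotically stable.

1, 3, 4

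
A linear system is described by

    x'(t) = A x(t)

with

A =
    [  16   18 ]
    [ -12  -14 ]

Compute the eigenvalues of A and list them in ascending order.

-2, 4

det(sI - A) = s^2 - (tr A)s + det A, with tr A = 16 + (-14) = 2 and det A = 16·(-14) - 18·(-12) = -224 - (-216) = -8.
So p(s) = det(sI - A) = s^2 - 2s - 8.
Factor s^2 - 2s - 8: two numbers with sum 2 and product -8 are 4 and -2, so s^2 - 2s - 8 = (s - 4)(s + 2).
Hence p(s) = (s - 4) (s + 2), with roots -2, 4.
At least one eigenvalue has non-negative real part, so the system is not asymptotically stable.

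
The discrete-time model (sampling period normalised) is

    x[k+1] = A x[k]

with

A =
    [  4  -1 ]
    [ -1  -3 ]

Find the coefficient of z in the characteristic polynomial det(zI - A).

For a 2×2 matrix, det(zI - A) = z^2 - (tr A)z + det A.
tr A = 1, det A = -13.
So p(z) = z^2 - z - 13.
The coefficient of z is -1.

-1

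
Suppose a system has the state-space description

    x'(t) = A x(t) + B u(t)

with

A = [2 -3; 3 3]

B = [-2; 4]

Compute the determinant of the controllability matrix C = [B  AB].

52

AB = [[-16], [6]]
Controllability matrix C = [B  AB] = [[-2, -16], [4, 6]]
det(C) = (-2)·6 - (-16)·4 = -12 - (-64) = 52
Since det(C) ≠ 0, rank(C) = 2 and the system is completely controllable.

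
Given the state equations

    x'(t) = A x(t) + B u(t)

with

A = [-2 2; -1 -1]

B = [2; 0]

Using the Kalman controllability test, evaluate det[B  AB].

-4

AB = [[-4], [-2]]
Controllability matrix C = [B  AB] = [[2, -4], [0, -2]]
det(C) = 2·(-2) - (-4)·0 = -4 - 0 = -4
Since det(C) ≠ 0, rank(C) = 2 and the system is completely controllable.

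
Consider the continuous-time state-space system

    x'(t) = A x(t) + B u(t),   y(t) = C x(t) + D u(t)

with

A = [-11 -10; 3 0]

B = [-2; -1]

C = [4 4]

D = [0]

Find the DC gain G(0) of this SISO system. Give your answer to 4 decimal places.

-0.9333

G(0) = C(-A)^{-1}B + D = -C A^{-1} B + D.
det A = 30, so A^{-1} = (1/30)·adj(A) = [[0, 1/3], [-1/10, -11/30]]
A^{-1} B = [-1/3, 17/30]^T
C A^{-1} B = 14/15
G(0) = D - C A^{-1} B = 0 - (14/15) = -14/15 ≈ -0.9333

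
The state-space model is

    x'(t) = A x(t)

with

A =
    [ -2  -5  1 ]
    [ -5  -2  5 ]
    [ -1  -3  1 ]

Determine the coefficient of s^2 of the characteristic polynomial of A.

3

Expand det(sI - A) for the 3×3 matrix.
p(s) = s^3 + 3s^2 - 9s + 13.
(Check: constant term = det(-A) = (-1)^3 det A = 13; coefficient of s^2 = -tr A = 3.)
The coefficient of s^2 is 3.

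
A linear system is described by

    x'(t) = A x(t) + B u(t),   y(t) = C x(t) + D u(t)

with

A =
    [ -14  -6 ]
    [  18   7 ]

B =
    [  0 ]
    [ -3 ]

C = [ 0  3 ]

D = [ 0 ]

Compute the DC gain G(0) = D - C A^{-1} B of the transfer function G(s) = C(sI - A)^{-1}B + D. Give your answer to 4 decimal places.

G(0) = C(-A)^{-1}B + D = -C A^{-1} B + D.
det A = 10, so A^{-1} = (1/10)·adj(A) = [[7/10, 3/5], [-9/5, -7/5]]
A^{-1} B = [-9/5, 21/5]^T
C A^{-1} B = 63/5
G(0) = D - C A^{-1} B = 0 - (63/5) = -63/5 ≈ -12.6000

-12.6000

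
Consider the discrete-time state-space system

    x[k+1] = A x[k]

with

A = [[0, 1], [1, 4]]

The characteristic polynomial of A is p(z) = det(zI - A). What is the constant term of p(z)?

-1

For a 2×2 matrix, det(zI - A) = z^2 - (tr A)z + det A.
tr A = 4, det A = -1.
So p(z) = z^2 - 4z - 1.
The constant term is -1.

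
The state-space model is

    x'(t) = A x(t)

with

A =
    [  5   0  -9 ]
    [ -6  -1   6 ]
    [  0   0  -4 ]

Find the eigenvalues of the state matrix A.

-4, -1, 5

det(sI - A) = s^3 - (tr A)s^2 + (M11 + M22 + M33)s - det A, where Mii is the 2×2 principal minor of A obtained by deleting row i and column i.
tr A = 5 + (-1) + (-4) = 0; M11 = (-1)·(-4) - 6·0 = 4 - 0 = 4; M22 = 5·(-4) - (-9)·0 = -20 - 0 = -20; M33 = 5·(-1) - 0·(-6) = -5 - 0 = -5; sum of minors = -21.
det A = 5·((-1)·(-4) - 6·0) - 0·((-6)·(-4) - 6·0) + (-9)·((-6)·0 - (-1)·0) = 5·4 - 0·24 + (-9)·0 = 20.
So p(s) = det(sI - A) = s^3 - 21s - 20.
Rational-root test: any integer root divides -20. Testing small divisors, s = -1 works: p(-1) = -1 + 0 + 21 + (-20) = 0, so (s + 1) is a factor.
Dividing, p(s) = (s + 1)(s^2 - s - 20).
Factor s^2 - s - 20: two numbers with sum 1 and product -20 are 5 and -4, so s^2 - s - 20 = (s - 5)(s + 4).
Hence p(s) = (s - 5) (s + 1) (s + 4), with roots -4, -1, 5.
At least one eigenvalue has non-negative real part, so the system is not asymptotically stable.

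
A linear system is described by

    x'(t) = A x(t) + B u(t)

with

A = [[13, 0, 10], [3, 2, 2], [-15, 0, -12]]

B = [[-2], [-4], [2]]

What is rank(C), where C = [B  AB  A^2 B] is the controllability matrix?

2

AB = [[-6], [-10], [6]]
A^2B = [[-18], [-26], [18]]
Controllability matrix C = [B  AB  A^2B] = [[-2, -6, -18], [-4, -10, -26], [2, 6, 18]]
The rows r1, r2, r3 of C are linearly dependent: r1 + r3 = 0 (check each entry), so rank(C) ≤ 2.
The 2×2 minor from rows 1, 2, columns 1, 2 is (-2)·(-10) - (-6)·(-4) = 20 - 24 = -4 ≠ 0, so rank(C) = 2.
rank(C) = 2 < n = 3, so the pair (A, B) is not completely controllable.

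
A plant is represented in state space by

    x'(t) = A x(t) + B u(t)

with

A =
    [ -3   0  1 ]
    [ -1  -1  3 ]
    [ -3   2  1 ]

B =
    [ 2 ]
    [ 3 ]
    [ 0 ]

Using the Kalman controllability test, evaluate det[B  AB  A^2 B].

64

AB = [[-6], [-5], [0]]
A^2B = [[18], [11], [8]]
Controllability matrix C = [B  AB  A^2B] = [[2, -6, 18], [3, -5, 11], [0, 0, 8]]
Expanding along the first row, det(C) = 2·((-5)·8 - 11·0) - (-6)·(3·8 - 11·0) + 18·(3·0 - (-5)·0) = 2·(-40) - (-6)·24 + 18·0 = 64
Since det(C) ≠ 0, rank(C) = 3 and the system is completely controllable.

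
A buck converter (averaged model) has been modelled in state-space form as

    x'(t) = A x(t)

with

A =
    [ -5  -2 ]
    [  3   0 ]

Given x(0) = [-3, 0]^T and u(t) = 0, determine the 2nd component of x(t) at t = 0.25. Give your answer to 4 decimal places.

-1.2075

det(sI - A) = s^2 - (tr A)s + det A, with tr A = (-5) + 0 = -5 and det A = (-5)·0 - (-2)·3 = 0 - (-6) = 6.
So p(s) = det(sI - A) = s^2 + 5s + 6.
Factor s^2 + 5s + 6: two numbers with sum -5 and product 6 are -2 and -3, so s^2 + 5s + 6 = (s + 2)(s + 3).
Hence p(s) = (s + 2) (s + 3), with roots -3, -2.
The eigenvalues -3, -2 are distinct and real, so A is diagonalisable and x(t) = e^{At} x(0) = V diag(e^{λ_i t}) V^{-1} x(0), where the columns of V are the eigenvectors.
λ = -3: A - (-3)I = [[-2, -2], [3, 3]]. Row 1 gives (-2)·v1 + (-2)·v2 = 0, so take v_1 = [1, -1]^T.
λ = -2: A - (-2)I = [[-3, -2], [3, 2]]. Row 1 gives (-3)·v1 + (-2)·v2 = 0, so take v_2 = [-2, 3]^T.
V = [v_1 v_2] = [[1, -2], [-1, 3]] has det V = 1, so V^{-1} = adj(V)/det V = [[3, 2], [1, 1]].
Modal coordinates z(0) = V^{-1} x(0): 3·(-3) + 2·0 = -9; 1·(-3) + 1·0 = -3; so z(0) = [-9, -3]^T.
x_2(t) = Σ_i (v_i)_2 · z_i(0) · e^{λ_i t} (row 2 of V times the modal terms).
x_2(0.25) = (-1)·(-9)·e^{-3·0.25} + 3·(-3)·e^{-2·0.25} = 9·0.472367 + (-9)·0.606531 = -1.2075.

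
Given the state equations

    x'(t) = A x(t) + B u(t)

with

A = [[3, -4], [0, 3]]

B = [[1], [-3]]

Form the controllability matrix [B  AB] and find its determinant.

AB = [[15], [-9]]
Controllability matrix C = [B  AB] = [[1, 15], [-3, -9]]
det(C) = 1·(-9) - 15·(-3) = -9 - (-45) = 36
Since det(C) ≠ 0, rank(C) = 2 and the system is completely controllable.

36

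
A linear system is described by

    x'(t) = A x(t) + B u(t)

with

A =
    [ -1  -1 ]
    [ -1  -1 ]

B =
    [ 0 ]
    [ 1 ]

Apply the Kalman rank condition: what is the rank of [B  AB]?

2

AB = [[-1], [-1]]
Controllability matrix C = [B  AB] = [[0, -1], [1, -1]]
det(C) = 0·(-1) - (-1)·1 = 0 - (-1) = 1 ≠ 0, so rank(C) = 2.
rank(C) = 2 = n, so the pair (A, B) is completely controllable.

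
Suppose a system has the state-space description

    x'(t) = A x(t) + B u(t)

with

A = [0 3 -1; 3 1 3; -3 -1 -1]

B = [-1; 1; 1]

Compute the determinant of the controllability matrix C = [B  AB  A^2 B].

AB = [[2], [1], [1]]
A^2B = [[2], [10], [-8]]
Controllability matrix C = [B  AB  A^2B] = [[-1, 2, 2], [1, 1, 10], [1, 1, -8]]
Expanding along the first row, det(C) = (-1)·(1·(-8) - 10·1) - 2·(1·(-8) - 10·1) + 2·(1·1 - 1·1) = (-1)·(-18) - 2·(-18) + 2·0 = 54
Since det(C) ≠ 0, rank(C) = 3 and the system is completely controllable.

54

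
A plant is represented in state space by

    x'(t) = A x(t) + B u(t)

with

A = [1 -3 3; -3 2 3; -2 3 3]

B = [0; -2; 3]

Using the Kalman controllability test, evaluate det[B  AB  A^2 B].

AB = [[15], [5], [3]]
A^2B = [[9], [-26], [-6]]
Controllability matrix C = [B  AB  A^2B] = [[0, 15, 9], [-2, 5, -26], [3, 3, -6]]
Expanding along the first row, det(C) = 0·(5·(-6) - (-26)·3) - 15·((-2)·(-6) - (-26)·3) + 9·((-2)·3 - 5·3) = 0·48 - 15·90 + 9·(-21) = -1539
Since det(C) ≠ 0, rank(C) = 3 and the system is completely controllable.

-1539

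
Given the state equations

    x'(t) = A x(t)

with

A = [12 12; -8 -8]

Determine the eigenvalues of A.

0, 4

det(sI - A) = s^2 - (tr A)s + det A, with tr A = 12 + (-8) = 4 and det A = 12·(-8) - 12·(-8) = -96 - (-96) = 0.
So p(s) = det(sI - A) = s^2 - 4s.
Factor s^2 - 4s: two numbers with sum 4 and product 0 are 4 and 0, so s^2 - 4s = s(s - 4).
Hence p(s) = s (s - 4), with roots 0, 4.
At least one eigenvalue has non-negative real part, so the system is not asymptotically stable.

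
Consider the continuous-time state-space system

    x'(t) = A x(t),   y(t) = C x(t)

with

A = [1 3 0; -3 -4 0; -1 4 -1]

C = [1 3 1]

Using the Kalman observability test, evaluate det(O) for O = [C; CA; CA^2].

CA = [[-9, -5, -1]]
CA^2 = [[7, -11, 1]]
Observability matrix O = [C; CA; CA^2] = [[1, 3, 1], [-9, -5, -1], [7, -11, 1]]
Expanding along the first row, det(O) = 1·((-5)·1 - (-1)·(-11)) - 3·((-9)·1 - (-1)·7) + 1·((-9)·(-11) - (-5)·7) = 1·(-16) - 3·(-2) + 1·134 = 124
Since det(O) ≠ 0, rank(O) = 3 and the system is completely observable.

124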